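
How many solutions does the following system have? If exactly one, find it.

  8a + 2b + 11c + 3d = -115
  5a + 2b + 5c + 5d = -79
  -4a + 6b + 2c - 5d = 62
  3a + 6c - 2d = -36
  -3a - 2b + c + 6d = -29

Row-reduce the augmented matrix:
R1 ← R1 / (8).
R2 ← R2 − 5·R1.
R3 ← R3 + 4·R1.
R4 ← R4 − 3·R1.
R5 ← R5 + 3·R1.
R2 ← R2 / (3/4).
R1 ← R1 − 1/4·R2.
R3 ← R3 − 7·R2.
R4 ← R4 + 3/4·R2.
R5 ← R5 + 5/4·R2.
R3 ← R3 / (25).
R1 ← R1 − 2·R3.
R2 ← R2 + 5/2·R3.
R5 ← R5 − 2·R3.
Swap R4 and R5.
R4 ← R4 / (1121/75).
R1 ← R1 − 146/75·R4.
R2 ← R2 − 9/10·R4.
R3 ← R3 + 98/75·R4.
R5 reduces to 0 = 0, so the extra equation is consistent.
Reading off the reduced rows gives a = -6, b = 3, c = -5, d = -6.

a = -6, b = 3, c = -5, d = -6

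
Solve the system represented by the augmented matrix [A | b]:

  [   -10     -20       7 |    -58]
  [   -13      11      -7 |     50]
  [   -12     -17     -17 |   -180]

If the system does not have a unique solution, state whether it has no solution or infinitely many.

Row-reduce the augmented matrix:
R1 ← R1 / (-10).
R2 ← R2 + 13·R1.
R3 ← R3 + 12·R1.
R2 ← R2 / (37).
R1 ← R1 − 2·R2.
R3 ← R3 − 7·R2.
R3 ← R3 / (-8271/370).
R1 ← R1 − 63/370·R3.
R2 ← R2 + 161/370·R3.
Reading off the reduced rows gives x_1 = -2, x_2 = 6, x_3 = 6.

x_1 = -2, x_2 = 6, x_3 = 6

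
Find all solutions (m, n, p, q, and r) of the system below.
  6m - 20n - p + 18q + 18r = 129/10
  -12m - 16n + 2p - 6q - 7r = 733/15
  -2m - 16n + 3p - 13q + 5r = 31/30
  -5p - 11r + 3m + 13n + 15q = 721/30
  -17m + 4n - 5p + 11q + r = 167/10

m = -3/5, n = -2, p = -1/2, q = 4/3, r = -8/3

Row-reduce the augmented matrix:
R1 ← R1 / (6).
R2 ← R2 + 12·R1.
R3 ← R3 + 2·R1.
R4 ← R4 − 3·R1.
R5 ← R5 + 17·R1.
R2 ← R2 / (-56).
R1 ← R1 + 10/3·R2.
R3 ← R3 + 68/3·R2.
R4 ← R4 − 23·R2.
R5 ← R5 + 158/3·R2.
R3 ← R3 / (8/3).
R1 ← R1 + 1/6·R3.
R4 ← R4 + 9/2·R3.
R5 ← R5 + 47/6·R3.
R4 ← R4 / (-783/56).
R1 ← R1 − 1/56·R4.
R2 ← R2 + 15/28·R4.
R3 ← R3 + 201/28·R4.
R5 ← R5 + 1257/56·R4.
R5 ← R5 / (52261/1392).
R1 ← R1 − 5077/4176·R5.
R2 ← R2 + 223/1392·R5.
R3 ← R3 − 3143/696·R5.
R4 ← R4 − 697/1044·R5.
Reading off the reduced rows gives m = -3/5, n = -2, p = -1/2, q = 4/3, r = -8/3.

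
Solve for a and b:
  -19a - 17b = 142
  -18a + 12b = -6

a = -3, b = -5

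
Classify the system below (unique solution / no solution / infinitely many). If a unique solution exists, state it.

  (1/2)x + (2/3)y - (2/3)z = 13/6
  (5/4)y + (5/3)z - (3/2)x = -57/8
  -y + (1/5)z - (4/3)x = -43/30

Row-reduce the augmented matrix:
R1 ← R1 / (1/2).
R2 ← R2 + 3/2·R1.
R3 ← R3 + 4/3·R1.
R2 ← R2 / (13/4).
R1 ← R1 − 4/3·R2.
R3 ← R3 − 7/9·R2.
R3 ← R3 / (-2629/1755).
R1 ← R1 + 140/117·R3.
R2 ← R2 + 4/39·R3.
Reading off the reduced rows gives x = 1, y = -1/2, z = -3.

x = 1, y = -1/2, z = -3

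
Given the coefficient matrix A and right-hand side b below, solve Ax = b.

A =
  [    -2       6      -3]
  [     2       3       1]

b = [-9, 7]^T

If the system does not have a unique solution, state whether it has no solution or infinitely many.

Row-reduce:
R1 ← R1 / (-2).
R2 ← R2 − 2·R1.
R2 ← R2 / (9).
R1 ← R1 + 3·R2.
Rank is 2 with 3 unknowns, leaving x_3 free.

infinitely many solutions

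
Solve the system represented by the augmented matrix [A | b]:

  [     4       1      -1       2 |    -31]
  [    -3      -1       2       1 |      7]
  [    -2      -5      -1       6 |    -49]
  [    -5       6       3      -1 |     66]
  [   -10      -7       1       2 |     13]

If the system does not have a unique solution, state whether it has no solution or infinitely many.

x_1 = -6, x_2 = 5, x_3 = 0, x_4 = -6

Row-reduce the augmented matrix:
R1 ← R1 / (4).
R2 ← R2 + 3·R1.
R3 ← R3 + 2·R1.
R4 ← R4 + 5·R1.
R5 ← R5 + 10·R1.
R2 ← R2 / (-1/4).
R1 ← R1 − 1/4·R2.
R3 ← R3 + 9/2·R2.
R4 ← R4 − 29/4·R2.
R5 ← R5 + 9/2·R2.
R3 ← R3 / (-24).
R1 ← R1 − 1·R3.
R2 ← R2 + 5·R3.
R4 ← R4 − 38·R3.
R5 ← R5 + 24·R3.
R4 ← R4 / (83/6).
R1 ← R1 − 17/12·R4.
R2 ← R2 + 25/12·R4.
R3 ← R3 − 19/12·R4.
R5 reduces to 0 = 0, so the extra equation is consistent.
Reading off the reduced rows gives x_1 = -6, x_2 = 5, x_3 = 0, x_4 = -6.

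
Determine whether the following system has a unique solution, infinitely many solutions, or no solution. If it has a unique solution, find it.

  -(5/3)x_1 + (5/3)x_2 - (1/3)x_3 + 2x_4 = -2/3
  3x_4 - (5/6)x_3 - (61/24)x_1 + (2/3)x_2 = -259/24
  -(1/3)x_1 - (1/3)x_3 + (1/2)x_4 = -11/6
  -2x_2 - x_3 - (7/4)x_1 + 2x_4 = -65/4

no solution

Row-reduce:
R1 ← R1 / (-5/3).
R2 ← R2 + 61/24·R1.
R3 ← R3 + 1/3·R1.
R4 ← R4 + 7/4·R1.
R2 ← R2 / (-15/8).
R1 ← R1 + 1·R2.
R3 ← R3 + 1/3·R2.
R4 ← R4 + 15/4·R2.
R3 ← R3 / (-47/225).
R1 ← R1 − 28/75·R3.
R2 ← R2 − 13/75·R3.
Row 4 reduces to 0 = 4, a contradiction. The system is inconsistent.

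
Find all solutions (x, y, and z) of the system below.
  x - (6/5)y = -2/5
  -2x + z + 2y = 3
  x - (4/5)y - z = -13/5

Row-reduce:
R2 ← R2 + 2·R1.
R3 ← R3 − 1·R1.
R2 ← R2 / (-2/5).
R1 ← R1 + 6/5·R2.
R3 ← R3 − 2/5·R2.
Rank is 2 with 3 unknowns, leaving z free.

infinitely many solutions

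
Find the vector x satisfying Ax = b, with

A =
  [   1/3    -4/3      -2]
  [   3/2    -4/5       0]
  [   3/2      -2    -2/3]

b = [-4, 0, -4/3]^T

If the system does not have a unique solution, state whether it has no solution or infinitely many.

Row-reduce the augmented matrix:
R1 ← R1 / (1/3).
R2 ← R2 − 3/2·R1.
R3 ← R3 − 3/2·R1.
R2 ← R2 / (26/5).
R1 ← R1 + 4·R2.
R3 ← R3 − 4·R2.
R3 ← R3 / (55/39).
R1 ← R1 − 12/13·R3.
R2 ← R2 − 45/26·R3.
Reading off the reduced rows gives x_1 = 0, x_2 = 0, x_3 = 2.

x_1 = 0, x_2 = 0, x_3 = 2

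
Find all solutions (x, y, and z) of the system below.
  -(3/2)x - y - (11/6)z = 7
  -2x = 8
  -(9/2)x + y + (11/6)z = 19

no solution

Row-reduce:
R1 ← R1 / (-3/2).
R2 ← R2 + 2·R1.
R3 ← R3 + 9/2·R1.
R2 ← R2 / (4/3).
R1 ← R1 − 2/3·R2.
R3 ← R3 − 4·R2.
Row 3 reduces to 0 = 2, a contradiction. The system is inconsistent.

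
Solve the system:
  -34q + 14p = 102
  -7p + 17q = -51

Row-reduce:
R1 ← R1 / (14).
R2 ← R2 + 7·R1.
Rank is 1 with 2 unknowns, leaving q free.

infinitely many solutions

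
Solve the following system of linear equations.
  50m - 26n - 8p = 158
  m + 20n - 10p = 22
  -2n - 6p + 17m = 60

infinitely many solutions

Row-reduce:
R1 ← R1 / (50).
R2 ← R2 − 1·R1.
R3 ← R3 − 17·R1.
R2 ← R2 / (513/25).
R1 ← R1 + 13/25·R2.
R3 ← R3 − 171/25·R2.
Rank is 2 with 3 unknowns, leaving p free.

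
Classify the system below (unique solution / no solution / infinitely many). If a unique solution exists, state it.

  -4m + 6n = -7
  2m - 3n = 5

Row-reduce:
R1 ← R1 / (-4).
R2 ← R2 − 2·R1.
Row 2 reduces to 0 = 3/2, a contradiction. The system is inconsistent.

no solution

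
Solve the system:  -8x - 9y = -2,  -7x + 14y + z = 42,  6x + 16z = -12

Row-reduce the augmented matrix:
R1 ← R1 / (-8).
R2 ← R2 + 7·R1.
R3 ← R3 − 6·R1.
R2 ← R2 / (175/8).
R1 ← R1 − 9/8·R2.
R3 ← R3 + 27/4·R2.
R3 ← R3 / (2854/175).
R1 ← R1 + 9/175·R3.
R2 ← R2 − 8/175·R3.
Reading off the reduced rows gives x = -2, y = 2, z = 0.

x = -2, y = 2, z = 0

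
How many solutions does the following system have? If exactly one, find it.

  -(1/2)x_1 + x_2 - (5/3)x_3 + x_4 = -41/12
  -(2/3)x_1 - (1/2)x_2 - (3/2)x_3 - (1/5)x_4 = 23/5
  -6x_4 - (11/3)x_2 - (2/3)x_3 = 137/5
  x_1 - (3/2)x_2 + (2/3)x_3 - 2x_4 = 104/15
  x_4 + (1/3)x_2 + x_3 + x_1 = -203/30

Row-reduce the augmented matrix:
R1 ← R1 / (-1/2).
R2 ← R2 + 2/3·R1.
R4 ← R4 − 1·R1.
R5 ← R5 − 1·R1.
R2 ← R2 / (-11/6).
R1 ← R1 + 2·R2.
R3 ← R3 + 11/3·R2.
R4 ← R4 − 1/2·R2.
R5 ← R5 − 7/3·R2.
R3 ← R3 / (-19/9).
R1 ← R1 − 28/11·R3.
R2 ← R2 + 13/33·R3.
R4 ← R4 + 163/66·R3.
R5 ← R5 + 140/99·R3.
R4 ← R4 / (3149/1045).
R1 ← R1 + 4038/1045·R4.
R2 ← R2 − 1446/1045·R4.
R3 ← R3 − 132/95·R4.
R5 ← R5 − 3149/1045·R4.
R5 reduces to 0 = 0, so the extra equation is consistent.
Reading off the reduced rows gives x_1 = -5/2, x_2 = -3, x_3 = -3/5, x_4 = -8/3.

x_1 = -5/2, x_2 = -3, x_3 = -3/5, x_4 = -8/3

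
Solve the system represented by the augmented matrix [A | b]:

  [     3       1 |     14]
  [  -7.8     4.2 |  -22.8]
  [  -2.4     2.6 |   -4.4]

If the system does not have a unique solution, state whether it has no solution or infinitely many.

x_1 = 4, x_2 = 2

Row-reduce the augmented matrix:
R1 ← R1 / (3).
R2 ← R2 + 39/5·R1.
R3 ← R3 + 12/5·R1.
R2 ← R2 / (34/5).
R1 ← R1 − 1/3·R2.
R3 ← R3 − 17/5·R2.
R3 reduces to 0 = 0, so the extra equation is consistent.
Reading off the reduced rows gives x_1 = 4, x_2 = 2.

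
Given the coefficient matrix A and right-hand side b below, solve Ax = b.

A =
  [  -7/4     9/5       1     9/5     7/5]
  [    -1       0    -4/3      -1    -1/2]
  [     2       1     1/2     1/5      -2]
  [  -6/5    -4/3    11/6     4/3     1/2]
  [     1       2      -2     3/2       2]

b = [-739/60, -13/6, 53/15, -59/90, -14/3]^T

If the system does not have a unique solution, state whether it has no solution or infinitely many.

Row-reduce the augmented matrix:
R1 ← R1 / (-7/4).
R2 ← R2 + 1·R1.
R3 ← R3 − 2·R1.
R4 ← R4 + 6/5·R1.
R5 ← R5 − 1·R1.
R2 ← R2 / (-36/35).
R1 ← R1 + 36/35·R2.
R3 ← R3 − 107/35·R2.
R4 ← R4 + 1348/525·R2.
R5 ← R5 − 106/35·R2.
R3 ← R3 / (-217/54).
R1 ← R1 − 4/3·R3.
R2 ← R2 − 50/27·R3.
R4 ← R4 − 4781/810·R3.
R5 ← R5 + 190/27·R3.
R4 ← R4 / (-1171/3100).
R1 ← R1 + 39/155·R4.
R2 ← R2 − 29/124·R4.
R3 ← R3 − 291/310·R4.
R5 ← R5 − 98/31·R4.
R5 ← R5 / (-2229473/98364).
R1 ← R1 − 11490/8197·R5.
R2 ← R2 + 70187/24591·R5.
R3 ← R3 + 62143/8197·R5.
R4 ← R4 − 64685/7026·R5.
Reading off the reduced rows gives x_1 = 3, x_2 = -3, x_3 = 0, x_4 = -2/3, x_5 = -1/3.

x_1 = 3, x_2 = -3, x_3 = 0, x_4 = -2/3, x_5 = -1/3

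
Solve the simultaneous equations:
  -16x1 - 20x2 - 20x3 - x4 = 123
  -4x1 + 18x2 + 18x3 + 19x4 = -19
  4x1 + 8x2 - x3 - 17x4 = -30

infinitely many solutions

Row-reduce:
R1 ← R1 / (-16).
R2 ← R2 + 4·R1.
R3 ← R3 − 4·R1.
R2 ← R2 / (23).
R1 ← R1 − 5/4·R2.
R3 ← R3 − 3·R2.
R3 ← R3 / (-9).
R2 ← R2 − 1·R3.
Rank is 3 with 4 unknowns, leaving x4 free.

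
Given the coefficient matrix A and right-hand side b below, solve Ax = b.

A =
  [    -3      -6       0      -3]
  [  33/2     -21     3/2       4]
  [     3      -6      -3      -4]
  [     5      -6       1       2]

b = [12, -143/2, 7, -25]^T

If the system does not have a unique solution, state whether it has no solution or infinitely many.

Row-reduce:
R1 ← R1 / (-3).
R2 ← R2 − 33/2·R1.
R3 ← R3 − 3·R1.
R4 ← R4 − 5·R1.
R2 ← R2 / (-54).
R1 ← R1 − 2·R2.
R3 ← R3 + 12·R2.
R4 ← R4 + 16·R2.
R3 ← R3 / (-10/3).
R1 ← R1 − 1/18·R3.
R2 ← R2 + 1/36·R3.
R4 ← R4 − 5/9·R3.
Rank is 3 with 4 unknowns, leaving x_4 free.

infinitely many solutions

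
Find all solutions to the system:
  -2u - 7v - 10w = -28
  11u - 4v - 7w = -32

Row-reduce:
R1 ← R1 / (-2).
R2 ← R2 − 11·R1.
R2 ← R2 / (-85/2).
R1 ← R1 − 7/2·R2.
Rank is 2 with 3 unknowns, leaving w free.

infinitely many solutions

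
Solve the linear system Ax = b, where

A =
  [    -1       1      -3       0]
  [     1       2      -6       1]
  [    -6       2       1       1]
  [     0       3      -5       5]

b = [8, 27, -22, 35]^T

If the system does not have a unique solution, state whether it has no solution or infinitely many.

x_1 = 2, x_2 = -5, x_3 = -5, x_4 = 5

Row-reduce the augmented matrix:
R1 ← R1 / (-1).
R2 ← R2 − 1·R1.
R3 ← R3 + 6·R1.
R2 ← R2 / (3).
R1 ← R1 + 1·R2.
R3 ← R3 + 4·R2.
R4 ← R4 − 3·R2.
R3 ← R3 / (7).
R2 ← R2 + 3·R3.
R4 ← R4 − 4·R3.
R4 ← R4 / (8/3).
R1 ← R1 − 1/3·R4.
R2 ← R2 − 4/3·R4.
R3 ← R3 − 1/3·R4.
Reading off the reduced rows gives x_1 = 2, x_2 = -5, x_3 = -5, x_4 = 5.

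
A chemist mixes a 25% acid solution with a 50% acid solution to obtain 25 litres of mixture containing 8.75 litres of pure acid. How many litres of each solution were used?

Let a = litres of solution A, b = litres of solution B.
  a + b = 25
  (1/4)a + (1/2)b = 35/4
Row-reduce the augmented matrix:
R2 ← R2 − 1/4·R1.
R2 ← R2 / (1/4).
R1 ← R1 − 1·R2.
Reading off the reduced rows gives a = 15, b = 10.

litres of solution A: 15, litres of solution B: 10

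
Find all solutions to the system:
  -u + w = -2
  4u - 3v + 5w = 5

infinitely many solutions

Row-reduce:
R1 ← R1 / (-1).
R2 ← R2 − 4·R1.
R2 ← R2 / (-3).
Rank is 2 with 3 unknowns, leaving w free.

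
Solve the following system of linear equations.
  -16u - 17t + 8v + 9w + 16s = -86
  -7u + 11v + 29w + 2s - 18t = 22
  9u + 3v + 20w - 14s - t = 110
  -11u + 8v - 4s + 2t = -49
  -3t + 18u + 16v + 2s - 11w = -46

Row-reduce:
R1 ← R1 / (-16).
R2 ← R2 + 7·R1.
R3 ← R3 − 9·R1.
R4 ← R4 + 11·R1.
R5 ← R5 − 18·R1.
R2 ← R2 / (15/2).
R1 ← R1 + 1/2·R2.
R3 ← R3 − 15/2·R2.
R4 ← R4 − 5/2·R2.
R5 ← R5 − 25·R2.
Swap R3 and R4.
R3 ← R3 / (-349/24).
R1 ← R1 − 133/120·R3.
R2 ← R2 − 401/120·R3.
R5 ← R5 + 1013/12·R3.
Swap R4 and R5.
R4 ← R4 / (39810/349).
R1 ← R1 + 820/349·R4.
R2 ← R2 + 1302/349·R4.
R3 ← R3 − 320/349·R4.
Row 5 reduces to 0 = 2, a contradiction. The system is inconsistent.

no solution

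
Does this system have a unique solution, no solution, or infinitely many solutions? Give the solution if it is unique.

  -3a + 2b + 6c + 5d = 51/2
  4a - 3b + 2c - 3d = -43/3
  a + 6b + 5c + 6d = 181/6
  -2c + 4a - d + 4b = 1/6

a = -4/3, b = 5/2, c = 3/2, d = 3/2

Row-reduce the augmented matrix:
R1 ← R1 / (-3).
R2 ← R2 − 4·R1.
R3 ← R3 − 1·R1.
R4 ← R4 − 4·R1.
R2 ← R2 / (-1/3).
R1 ← R1 + 2/3·R2.
R3 ← R3 − 20/3·R2.
R4 ← R4 − 20/3·R2.
R3 ← R3 / (207).
R1 ← R1 + 22·R3.
R2 ← R2 + 30·R3.
R4 ← R4 − 206·R3.
R4 ← R4 / (-37/23).
R1 ← R1 + 9/23·R4.
R2 ← R2 − 17/23·R4.
R3 ← R3 − 9/23·R4.
Reading off the reduced rows gives a = -4/3, b = 5/2, c = 3/2, d = 3/2.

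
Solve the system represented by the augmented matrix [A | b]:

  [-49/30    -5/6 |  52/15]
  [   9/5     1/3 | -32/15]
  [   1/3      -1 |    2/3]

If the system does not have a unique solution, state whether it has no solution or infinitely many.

no solution

Row-reduce:
R1 ← R1 / (-49/30).
R2 ← R2 − 9/5·R1.
R3 ← R3 − 1/3·R1.
R2 ← R2 / (-86/147).
R1 ← R1 − 25/49·R2.
R3 ← R3 + 172/147·R2.
Row 3 reduces to 0 = -2, a contradiction. The system is inconsistent.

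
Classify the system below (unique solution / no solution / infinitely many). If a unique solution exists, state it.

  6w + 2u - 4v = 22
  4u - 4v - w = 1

infinitely many solutions

Row-reduce:
R1 ← R1 / (2).
R2 ← R2 − 4·R1.
R2 ← R2 / (4).
R1 ← R1 + 2·R2.
Rank is 2 with 3 unknowns, leaving w free.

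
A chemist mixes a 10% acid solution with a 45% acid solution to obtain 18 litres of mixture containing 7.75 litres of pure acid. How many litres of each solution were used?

Let a = litres of solution A, b = litres of solution B.
  a + b = 18
  (9/20)b + (1/10)a = 31/4
Row-reduce the augmented matrix:
R2 ← R2 − 1/10·R1.
R2 ← R2 / (7/20).
R1 ← R1 − 1·R2.
Reading off the reduced rows gives a = 1, b = 17.

litres of solution A: 1, litres of solution B: 17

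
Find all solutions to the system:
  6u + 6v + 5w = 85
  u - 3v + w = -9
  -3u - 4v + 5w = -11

u = 4, v = 6, w = 5

Row-reduce the augmented matrix:
R1 ← R1 / (6).
R2 ← R2 − 1·R1.
R3 ← R3 + 3·R1.
R2 ← R2 / (-4).
R1 ← R1 − 1·R2.
R3 ← R3 + 1·R2.
R3 ← R3 / (179/24).
R1 ← R1 − 7/8·R3.
R2 ← R2 + 1/24·R3.
Reading off the reduced rows gives u = 4, v = 6, w = 5.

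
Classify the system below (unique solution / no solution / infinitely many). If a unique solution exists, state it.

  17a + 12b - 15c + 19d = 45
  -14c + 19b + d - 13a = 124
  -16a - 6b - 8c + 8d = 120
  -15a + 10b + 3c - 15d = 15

a = -4, b = 0, c = -5, d = 2

Row-reduce the augmented matrix:
R1 ← R1 / (17).
R2 ← R2 + 13·R1.
R3 ← R3 + 16·R1.
R4 ← R4 + 15·R1.
R2 ← R2 / (479/17).
R1 ← R1 − 12/17·R2.
R3 ← R3 − 90/17·R2.
R4 ← R4 − 350/17·R2.
R3 ← R3 / (-8302/479).
R1 ← R1 + 117/479·R3.
R2 ← R2 + 433/479·R3.
R4 ← R4 − 4012/479·R3.
R4 ← R4 / (6290/4151).
R1 ← R1 − 1681/4151·R4.
R2 ← R2 + 2684/4151·R4.
R3 ← R3 + 5500/4151·R4.
Reading off the reduced rows gives a = -4, b = 0, c = -5, d = 2.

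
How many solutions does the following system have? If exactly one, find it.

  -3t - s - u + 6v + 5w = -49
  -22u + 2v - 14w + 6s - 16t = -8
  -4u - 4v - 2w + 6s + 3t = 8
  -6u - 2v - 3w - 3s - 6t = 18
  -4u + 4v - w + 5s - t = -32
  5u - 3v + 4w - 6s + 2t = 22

Row-reduce the augmented matrix:
R1 ← R1 / (-1).
R2 ← R2 + 22·R1.
R3 ← R3 + 4·R1.
R4 ← R4 + 6·R1.
R5 ← R5 + 4·R1.
R6 ← R6 − 5·R1.
R2 ← R2 / (-130).
R1 ← R1 + 6·R2.
R3 ← R3 + 28·R2.
R4 ← R4 + 38·R2.
R5 ← R5 + 20·R2.
R6 ← R6 − 27·R2.
R3 ← R3 / (306/65).
R1 ← R1 − 47/65·R3.
R2 ← R2 − 62/65·R3.
R4 ← R4 − 211/65·R3.
R5 ← R5 + 25/13·R3.
R6 ← R6 − 211/65·R3.
R4 ← R4 / (-404/51).
R1 ← R1 + 46/51·R4.
R2 ← R2 + 52/51·R4.
R3 ← R3 − 43/51·R4.
R5 ← R5 − 322/51·R4.
R6 ← R6 + 404/51·R4.
R5 ← R5 / (253/404).
R1 ← R1 − 815/1212·R5.
R2 ← R2 + 107/202·R5.
R3 ← R3 − 751/2424·R5.
R4 ← R4 − 1693/2424·R5.
R6 reduces to 0 = 0, so the extra equation is consistent.
Reading off the reduced rows gives u = -1, v = -3, w = -5, s = -5, t = 4.

u = -1, v = -3, w = -5, s = -5, t = 4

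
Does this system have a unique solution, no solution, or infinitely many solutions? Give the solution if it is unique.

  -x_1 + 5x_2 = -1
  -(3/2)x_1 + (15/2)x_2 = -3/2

Row-reduce:
R1 ← R1 / (-1).
R2 ← R2 + 3/2·R1.
Rank is 1 with 2 unknowns, leaving x_2 free.

infinitely many solutions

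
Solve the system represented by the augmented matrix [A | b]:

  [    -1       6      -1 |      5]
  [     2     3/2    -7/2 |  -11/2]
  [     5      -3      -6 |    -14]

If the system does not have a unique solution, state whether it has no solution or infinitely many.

no solution

Row-reduce:
R1 ← R1 / (-1).
R2 ← R2 − 2·R1.
R3 ← R3 − 5·R1.
R2 ← R2 / (27/2).
R1 ← R1 + 6·R2.
R3 ← R3 − 27·R2.
Row 3 reduces to 0 = 2, a contradiction. The system is inconsistent.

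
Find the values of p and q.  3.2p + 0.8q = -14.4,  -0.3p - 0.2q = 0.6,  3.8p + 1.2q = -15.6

p = -6, q = 6

Row-reduce the augmented matrix:
R1 ← R1 / (16/5).
R2 ← R2 + 3/10·R1.
R3 ← R3 − 19/5·R1.
R2 ← R2 / (-1/8).
R1 ← R1 − 1/4·R2.
R3 ← R3 − 1/4·R2.
R3 reduces to 0 = 0, so the extra equation is consistent.
Reading off the reduced rows gives p = -6, q = 6.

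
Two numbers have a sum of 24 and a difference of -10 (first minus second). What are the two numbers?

Let x = first number, y = second number.
  x + y = 24
  x - y = -10
From equation 1: x = 24 − y.
Substitute into equation 2 and solve: y = 17.
Then x = 7.

first number: 7, second number: 17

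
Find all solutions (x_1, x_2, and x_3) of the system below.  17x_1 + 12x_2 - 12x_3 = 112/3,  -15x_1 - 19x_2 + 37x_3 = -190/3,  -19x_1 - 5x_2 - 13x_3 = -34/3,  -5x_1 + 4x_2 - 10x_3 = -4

Row-reduce the augmented matrix:
R1 ← R1 / (17).
R2 ← R2 + 15·R1.
R3 ← R3 + 19·R1.
R4 ← R4 + 5·R1.
R2 ← R2 / (-143/17).
R1 ← R1 − 12/17·R2.
R3 ← R3 − 143/17·R2.
R4 ← R4 − 128/17·R2.
Swap R3 and R4.
R3 ← R3 / (1446/143).
R1 ← R1 − 216/143·R3.
R2 ← R2 + 449/143·R3.
R4 reduces to 0 = 0, so the extra equation is consistent.
Reading off the reduced rows gives x_1 = 8/3, x_2 = -8/3, x_3 = -2.

x_1 = 8/3, x_2 = -8/3, x_3 = -2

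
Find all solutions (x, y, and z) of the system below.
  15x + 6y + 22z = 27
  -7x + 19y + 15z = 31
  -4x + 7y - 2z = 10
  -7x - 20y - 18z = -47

Row-reduce the augmented matrix:
R1 ← R1 / (15).
R2 ← R2 + 7·R1.
R3 ← R3 + 4·R1.
R4 ← R4 + 7·R1.
R2 ← R2 / (109/5).
R1 ← R1 − 2/5·R2.
R3 ← R3 − 43/5·R2.
R4 ← R4 + 86/5·R2.
R3 ← R3 / (-665/109).
R1 ← R1 − 328/327·R3.
R2 ← R2 − 379/327·R3.
R4 ← R4 − 1330/109·R3.
R4 reduces to 0 = 0, so the extra equation is consistent.
Reading off the reduced rows gives x = 1, y = 2, z = 0.

x = 1, y = 2, z = 0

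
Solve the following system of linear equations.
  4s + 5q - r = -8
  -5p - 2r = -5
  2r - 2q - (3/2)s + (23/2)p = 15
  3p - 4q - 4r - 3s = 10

infinitely many solutions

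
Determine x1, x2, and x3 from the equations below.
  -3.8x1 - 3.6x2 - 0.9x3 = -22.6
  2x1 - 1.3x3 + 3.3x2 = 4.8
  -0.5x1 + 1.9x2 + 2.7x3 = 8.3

x1 = 5, x2 = 0, x3 = 4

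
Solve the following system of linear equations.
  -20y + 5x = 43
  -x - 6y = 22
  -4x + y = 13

no solution

Row-reduce:
R1 ← R1 / (5).
R2 ← R2 + 1·R1.
R3 ← R3 + 4·R1.
R2 ← R2 / (-10).
R1 ← R1 + 4·R2.
R3 ← R3 + 15·R2.
Row 3 reduces to 0 = 3/2, a contradiction. The system is inconsistent.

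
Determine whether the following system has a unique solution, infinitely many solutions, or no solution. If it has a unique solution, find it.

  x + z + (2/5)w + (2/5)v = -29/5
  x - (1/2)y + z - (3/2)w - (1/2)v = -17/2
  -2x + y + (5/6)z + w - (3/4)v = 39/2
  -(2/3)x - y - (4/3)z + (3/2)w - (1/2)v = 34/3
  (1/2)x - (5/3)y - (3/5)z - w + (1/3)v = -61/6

x = -5, y = 1, z = 0, w = 4, v = -6

Row-reduce the augmented matrix:
R2 ← R2 − 1·R1.
R3 ← R3 + 2·R1.
R4 ← R4 + 2/3·R1.
R5 ← R5 − 1/2·R1.
R2 ← R2 / (-1/2).
R3 ← R3 − 1·R2.
R4 ← R4 + 1·R2.
R5 ← R5 + 5/3·R2.
R3 ← R3 / (17/6).
R1 ← R1 − 1·R3.
R4 ← R4 + 2/3·R3.
R5 ← R5 + 11/10·R3.
R4 ← R4 / (2599/510).
R1 ← R1 − 94/85·R4.
R2 ← R2 − 19/5·R4.
R3 ← R3 + 12/17·R4.
R5 ← R5 − 1111/255·R4.
R5 ← R5 / (76231/51980).
R1 ← R1 − 3987/5198·R5.
R2 ← R2 − 2440/2599·R5.
R3 ← R3 + 2379/5198·R5.
R4 ← R4 − 589/2599·R5.
Reading off the reduced rows gives x = -5, y = 1, z = 0, w = 4, v = -6.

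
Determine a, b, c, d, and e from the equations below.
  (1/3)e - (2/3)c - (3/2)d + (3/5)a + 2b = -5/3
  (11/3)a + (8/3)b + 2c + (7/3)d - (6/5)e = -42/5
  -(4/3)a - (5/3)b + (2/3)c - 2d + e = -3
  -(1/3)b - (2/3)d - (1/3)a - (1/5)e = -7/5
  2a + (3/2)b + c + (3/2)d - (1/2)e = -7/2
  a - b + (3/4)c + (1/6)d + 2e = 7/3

Row-reduce the augmented matrix:
R1 ← R1 / (3/5).
R2 ← R2 − 11/3·R1.
R3 ← R3 + 4/3·R1.
R4 ← R4 + 1/3·R1.
R5 ← R5 − 2·R1.
R6 ← R6 − 1·R1.
R2 ← R2 / (-86/9).
R1 ← R1 − 10/3·R2.
R3 ← R3 − 25/9·R2.
R4 ← R4 − 7/9·R2.
R5 ← R5 + 31/6·R2.
R6 ← R6 + 13/3·R2.
R3 ← R3 / (368/387).
R1 ← R1 − 130/129·R3.
R2 ← R2 + 82/129·R3.
R4 ← R4 − 16/129·R3.
R5 ← R5 + 8/129·R3.
R6 ← R6 + 461/516·R3.
R4 ← R4 / (-7/23).
R1 ← R1 − 2665/736·R4.
R2 ← R2 + 1865/736·R4.
R3 ← R3 + 3081/1472·R4.
R5 ← R5 − 7/46·R4.
R6 ← R6 + 78047/17664·R4.
Swap R5 and R6.
R5 ← R5 / (24779/2688).
R1 ← R1 + 669/112·R5.
R2 ← R2 − 2273/560·R5.
R3 ← R3 − 3889/1120·R5.
R4 ← R4 − 44/35·R5.
R6 reduces to 0 = 0, so the extra equation is consistent.
Reading off the reduced rows gives a = 0, b = -1, c = -4, d = 2, e = 2.

a = 0, b = -1, c = -4, d = 2, e = 2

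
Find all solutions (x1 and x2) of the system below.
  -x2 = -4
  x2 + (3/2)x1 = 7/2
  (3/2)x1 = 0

no solution

Row-reduce:
Swap R1 and R2.
R1 ← R1 / (3/2).
R3 ← R3 − 3/2·R1.
R2 ← R2 / (-1).
R1 ← R1 − 2/3·R2.
R3 ← R3 + 1·R2.
Row 3 reduces to 0 = 1/2, a contradiction. The system is inconsistent.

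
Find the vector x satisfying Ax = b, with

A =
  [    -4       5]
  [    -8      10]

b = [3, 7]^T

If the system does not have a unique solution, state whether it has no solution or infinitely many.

no solution

Row-reduce:
R1 ← R1 / (-4).
R2 ← R2 + 8·R1.
Row 2 reduces to 0 = 1, a contradiction. The system is inconsistent.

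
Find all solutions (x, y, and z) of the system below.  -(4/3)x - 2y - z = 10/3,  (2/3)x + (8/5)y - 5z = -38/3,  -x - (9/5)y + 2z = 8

infinitely many solutions

Row-reduce:
R1 ← R1 / (-4/3).
R2 ← R2 − 2/3·R1.
R3 ← R3 + 1·R1.
R2 ← R2 / (3/5).
R1 ← R1 − 3/2·R2.
R3 ← R3 + 3/10·R2.
Rank is 2 with 3 unknowns, leaving z free.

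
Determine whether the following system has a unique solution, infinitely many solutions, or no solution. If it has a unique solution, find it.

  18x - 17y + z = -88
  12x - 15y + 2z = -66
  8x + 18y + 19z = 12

x = -3, y = 2, z = 0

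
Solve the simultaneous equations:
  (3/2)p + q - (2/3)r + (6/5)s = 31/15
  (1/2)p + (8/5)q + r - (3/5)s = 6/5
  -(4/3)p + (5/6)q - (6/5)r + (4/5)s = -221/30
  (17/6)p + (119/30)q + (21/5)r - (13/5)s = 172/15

no solution

Row-reduce:
R1 ← R1 / (3/2).
R2 ← R2 − 1/2·R1.
R3 ← R3 + 4/3·R1.
R4 ← R4 − 17/6·R1.
R2 ← R2 / (19/15).
R1 ← R1 − 2/3·R2.
R3 ← R3 − 31/18·R2.
R4 ← R4 − 187/90·R2.
R3 ← R3 / (-1969/570).
R1 ← R1 + 62/57·R3.
R2 ← R2 − 55/57·R3.
R4 ← R4 − 1969/570·R3.
Row 4 reduces to 0 = 1/2, a contradiction. The system is inconsistent.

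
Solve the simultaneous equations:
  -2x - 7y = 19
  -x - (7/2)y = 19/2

Row-reduce:
R1 ← R1 / (-2).
R2 ← R2 + 1·R1.
Rank is 1 with 2 unknowns, leaving y free.

infinitely many solutions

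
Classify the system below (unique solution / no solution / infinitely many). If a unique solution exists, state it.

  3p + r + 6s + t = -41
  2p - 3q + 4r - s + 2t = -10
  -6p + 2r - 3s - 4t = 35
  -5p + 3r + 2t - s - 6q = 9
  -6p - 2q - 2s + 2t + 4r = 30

p = -4, q = 3, r = 0, s = -5, t = 1

Row-reduce the augmented matrix:
R1 ← R1 / (3).
R2 ← R2 − 2·R1.
R3 ← R3 + 6·R1.
R4 ← R4 + 5·R1.
R5 ← R5 + 6·R1.
R2 ← R2 / (-3).
R4 ← R4 + 6·R2.
R5 ← R5 + 2·R2.
R3 ← R3 / (4).
R1 ← R1 − 1/3·R3.
R2 ← R2 + 10/9·R3.
R4 ← R4 + 2·R3.
R5 ← R5 − 34/9·R3.
R4 ← R4 / (47/2).
R1 ← R1 − 5/4·R4.
R2 ← R2 − 25/6·R4.
R3 ← R3 − 9/4·R4.
R5 ← R5 − 29/6·R4.
R5 ← R5 / (5).
R1 ← R1 − 1/2·R5.
R2 ← R2 + 1·R5.
R3 ← R3 + 1/2·R5.
Reading off the reduced rows gives p = -4, q = 3, r = 0, s = -5, t = 1.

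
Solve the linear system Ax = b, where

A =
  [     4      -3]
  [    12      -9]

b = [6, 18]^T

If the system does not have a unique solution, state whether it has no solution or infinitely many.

infinitely many solutions

Row-reduce:
R1 ← R1 / (4).
R2 ← R2 − 12·R1.
Rank is 1 with 2 unknowns, leaving x_2 free.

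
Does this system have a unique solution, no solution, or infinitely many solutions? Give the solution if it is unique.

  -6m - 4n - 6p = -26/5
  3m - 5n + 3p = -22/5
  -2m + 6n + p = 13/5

m = 6/5, n = 1, p = -1

Row-reduce the augmented matrix:
R1 ← R1 / (-6).
R2 ← R2 − 3·R1.
R3 ← R3 + 2·R1.
R2 ← R2 / (-7).
R1 ← R1 − 2/3·R2.
R3 ← R3 − 22/3·R2.
R3 ← R3 / (3).
R1 ← R1 − 1·R3.
Reading off the reduced rows gives m = 6/5, n = 1, p = -1.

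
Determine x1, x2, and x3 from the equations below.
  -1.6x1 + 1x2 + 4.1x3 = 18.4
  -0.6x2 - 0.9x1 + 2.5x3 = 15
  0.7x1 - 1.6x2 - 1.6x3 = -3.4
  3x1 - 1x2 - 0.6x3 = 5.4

x1 = 2, x2 = -3, x3 = 6

Row-reduce the augmented matrix:
R1 ← R1 / (-8/5).
R2 ← R2 + 9/10·R1.
R3 ← R3 − 7/10·R1.
R4 ← R4 − 3·R1.
R2 ← R2 / (-93/80).
R1 ← R1 + 5/8·R2.
R3 ← R3 + 93/80·R2.
R4 ← R4 − 7/8·R2.
Swap R3 and R4.
R3 ← R3 / (217/30).
R1 ← R1 + 8/3·R3.
R2 ← R2 + 1/6·R3.
R4 reduces to 0 = 0, so the extra equation is consistent.
Reading off the reduced rows gives x1 = 2, x2 = -3, x3 = 6.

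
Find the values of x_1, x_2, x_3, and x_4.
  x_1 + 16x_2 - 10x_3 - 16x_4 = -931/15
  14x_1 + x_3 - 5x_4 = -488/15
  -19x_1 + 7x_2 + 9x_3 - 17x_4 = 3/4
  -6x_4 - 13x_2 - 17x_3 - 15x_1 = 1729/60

Row-reduce the augmented matrix:
R2 ← R2 − 14·R1.
R3 ← R3 + 19·R1.
R4 ← R4 + 15·R1.
R2 ← R2 / (-224).
R1 ← R1 − 16·R2.
R3 ← R3 − 311·R2.
R4 ← R4 − 227·R2.
R3 ← R3 / (3307/224).
R1 ← R1 − 1/14·R3.
R2 ← R2 + 141/224·R3.
R4 ← R4 + 5401/224·R3.
R4 ← R4 / (-171093/3307).
R1 ← R1 + 910/3307·R4.
R2 ← R2 + 5622/3307·R4.
R3 ← R3 + 3795/3307·R4.
Reading off the reduced rows gives x_1 = -9/5, x_2 = -7/4, x_3 = 2/3, x_4 = 8/5.

x_1 = -9/5, x_2 = -7/4, x_3 = 2/3, x_4 = 8/5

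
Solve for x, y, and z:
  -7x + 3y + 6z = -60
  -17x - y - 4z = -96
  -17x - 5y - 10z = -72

Row-reduce the augmented matrix:
R1 ← R1 / (-7).
R2 ← R2 + 17·R1.
R3 ← R3 + 17·R1.
R2 ← R2 / (-58/7).
R1 ← R1 + 3/7·R2.
R3 ← R3 + 86/7·R2.
R3 ← R3 / (86/29).
R1 ← R1 − 3/29·R3.
R2 ← R2 − 65/29·R3.
Reading off the reduced rows gives x = 6, y = -6, z = 0.

x = 6, y = -6, z = 0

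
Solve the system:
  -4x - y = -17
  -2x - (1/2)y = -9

Row-reduce:
R1 ← R1 / (-4).
R2 ← R2 + 2·R1.
Row 2 reduces to 0 = -1/2, a contradiction. The system is inconsistent.

no solution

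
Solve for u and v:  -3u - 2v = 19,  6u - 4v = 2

u = -3, v = -5

Row-reduce the augmented matrix:
R1 ← R1 / (-3).
R2 ← R2 − 6·R1.
R2 ← R2 / (-8).
R1 ← R1 − 2/3·R2.
Reading off the reduced rows gives u = -3, v = -5.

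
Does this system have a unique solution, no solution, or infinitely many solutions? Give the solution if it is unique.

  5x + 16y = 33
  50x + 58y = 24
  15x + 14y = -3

Row-reduce the augmented matrix:
R1 ← R1 / (5).
R2 ← R2 − 50·R1.
R3 ← R3 − 15·R1.
R2 ← R2 / (-102).
R1 ← R1 − 16/5·R2.
R3 ← R3 + 34·R2.
R3 reduces to 0 = 0, so the extra equation is consistent.
Reading off the reduced rows gives x = -3, y = 3.

x = -3, y = 3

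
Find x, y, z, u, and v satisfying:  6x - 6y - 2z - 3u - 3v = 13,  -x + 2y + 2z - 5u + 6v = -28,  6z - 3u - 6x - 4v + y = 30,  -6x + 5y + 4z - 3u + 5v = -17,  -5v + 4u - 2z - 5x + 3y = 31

Row-reduce the augmented matrix:
R1 ← R1 / (6).
R2 ← R2 + 1·R1.
R3 ← R3 + 6·R1.
R4 ← R4 + 6·R1.
R5 ← R5 + 5·R1.
R1 ← R1 + 1·R2.
R3 ← R3 + 5·R2.
R4 ← R4 + 1·R2.
R5 ← R5 + 2·R2.
R3 ← R3 / (37/3).
R1 ← R1 − 4/3·R3.
R2 ← R2 − 5/3·R3.
R4 ← R4 − 11/3·R3.
R5 ← R5 + 1/3·R3.
R4 ← R4 / (-57/37).
R1 ← R1 + 88/37·R4.
R2 ← R2 + 36/37·R4.
R3 ← R3 + 201/74·R4.
R5 ← R5 + 385/37·R4.
R5 ← R5 / (-310/57).
R1 ← R1 − 35/57·R5.
R2 ← R2 − 35/19·R5.
R3 ← R3 + 31/38·R5.
R4 ← R4 + 52/57·R5.
Reading off the reduced rows gives x = -6, y = -6, z = -2, u = 0, v = -3.

x = -6, y = -6, z = -2, u = 0, v = -3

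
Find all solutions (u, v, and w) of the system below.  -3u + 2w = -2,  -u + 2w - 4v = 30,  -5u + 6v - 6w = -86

Row-reduce the augmented matrix:
R1 ← R1 / (-3).
R2 ← R2 + 1·R1.
R3 ← R3 + 5·R1.
R2 ← R2 / (-4).
R3 ← R3 − 6·R2.
R3 ← R3 / (-22/3).
R1 ← R1 + 2/3·R3.
R2 ← R2 + 1/3·R3.
Reading off the reduced rows gives u = 4, v = -6, w = 5.

u = 4, v = -6, w = 5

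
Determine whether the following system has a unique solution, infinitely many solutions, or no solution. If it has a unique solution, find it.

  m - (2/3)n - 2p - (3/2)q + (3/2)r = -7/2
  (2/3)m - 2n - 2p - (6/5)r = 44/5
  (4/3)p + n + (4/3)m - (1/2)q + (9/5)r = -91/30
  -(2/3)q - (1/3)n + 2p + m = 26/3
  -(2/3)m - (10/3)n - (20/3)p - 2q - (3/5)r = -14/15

infinitely many solutions

Row-reduce:
R2 ← R2 − 2/3·R1.
R3 ← R3 − 4/3·R1.
R4 ← R4 − 1·R1.
R5 ← R5 + 2/3·R1.
R2 ← R2 / (-14/9).
R1 ← R1 + 2/3·R2.
R3 ← R3 − 17/9·R2.
R4 ← R4 − 1/3·R2.
R5 ← R5 + 34/9·R2.
R3 ← R3 / (67/21).
R1 ← R1 + 12/7·R3.
R2 ← R2 − 3/7·R3.
R4 ← R4 − 27/7·R3.
R5 ← R5 + 134/21·R3.
R4 ← R4 / (-449/201).
R1 ← R1 + 63/134·R4.
R2 ← R2 + 135/134·R4.
R3 ← R3 − 57/67·R4.
Rank is 4 with 5 unknowns, leaving r free.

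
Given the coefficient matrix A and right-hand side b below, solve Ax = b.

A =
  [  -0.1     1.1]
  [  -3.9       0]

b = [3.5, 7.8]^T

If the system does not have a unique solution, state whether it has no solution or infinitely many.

x_1 = -2, x_2 = 3

Row-reduce the augmented matrix:
R1 ← R1 / (-1/10).
R2 ← R2 + 39/10·R1.
R2 ← R2 / (-429/10).
R1 ← R1 + 11·R2.
Reading off the reduced rows gives x_1 = -2, x_2 = 3.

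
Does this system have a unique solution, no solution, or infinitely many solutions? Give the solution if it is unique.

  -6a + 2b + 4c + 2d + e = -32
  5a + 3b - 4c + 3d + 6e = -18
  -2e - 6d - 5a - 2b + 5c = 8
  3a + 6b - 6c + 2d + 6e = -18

infinitely many solutions

Row-reduce:
R1 ← R1 / (-6).
R2 ← R2 − 5·R1.
R3 ← R3 + 5·R1.
R4 ← R4 − 3·R1.
R2 ← R2 / (14/3).
R1 ← R1 + 1/3·R2.
R3 ← R3 + 11/3·R2.
R4 ← R4 − 7·R2.
R3 ← R3 / (8/7).
R1 ← R1 + 5/7·R3.
R2 ← R2 + 1/7·R3.
R4 ← R4 + 3·R3.
R4 ← R4 / (-29/2).
R1 ← R1 + 5/2·R4.
R2 ← R2 − 1/2·R4.
R3 ← R3 + 7/2·R4.
Rank is 4 with 5 unknowns, leaving e free.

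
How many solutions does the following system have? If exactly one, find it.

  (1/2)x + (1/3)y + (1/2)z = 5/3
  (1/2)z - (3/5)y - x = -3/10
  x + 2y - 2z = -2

Row-reduce the augmented matrix:
R1 ← R1 / (1/2).
R2 ← R2 + 1·R1.
R3 ← R3 − 1·R1.
R2 ← R2 / (1/15).
R1 ← R1 − 2/3·R2.
R3 ← R3 − 4/3·R2.
R3 ← R3 / (-33).
R1 ← R1 + 14·R3.
R2 ← R2 − 45/2·R3.
Reading off the reduced rows gives x = 1, y = 1/2, z = 2.

x = 1, y = 1/2, z = 2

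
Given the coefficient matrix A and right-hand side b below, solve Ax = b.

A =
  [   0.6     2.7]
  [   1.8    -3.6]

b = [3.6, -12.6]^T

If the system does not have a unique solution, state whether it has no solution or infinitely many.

Row-reduce the augmented matrix:
R1 ← R1 / (3/5).
R2 ← R2 − 9/5·R1.
R2 ← R2 / (-117/10).
R1 ← R1 − 9/2·R2.
Reading off the reduced rows gives x_1 = -3, x_2 = 2.

x_1 = -3, x_2 = 2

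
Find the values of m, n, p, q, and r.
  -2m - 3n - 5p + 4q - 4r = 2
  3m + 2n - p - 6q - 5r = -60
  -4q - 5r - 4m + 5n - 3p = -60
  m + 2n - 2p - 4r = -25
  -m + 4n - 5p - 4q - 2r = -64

m = -1, n = -3, p = 5, q = 6, r = 2

Row-reduce the augmented matrix:
R1 ← R1 / (-2).
R2 ← R2 − 3·R1.
R3 ← R3 + 4·R1.
R4 ← R4 − 1·R1.
R5 ← R5 + 1·R1.
R2 ← R2 / (-5/2).
R1 ← R1 − 3/2·R2.
R3 ← R3 − 11·R2.
R4 ← R4 − 1/2·R2.
R5 ← R5 − 11/2·R2.
R3 ← R3 / (-152/5).
R1 ← R1 + 13/5·R3.
R2 ← R2 − 17/5·R3.
R4 ← R4 + 31/5·R3.
R5 ← R5 + 106/5·R3.
R4 ← R4 / (169/38).
R1 ← R1 + 37/38·R4.
R2 ← R2 + 51/38·R4.
R3 ← R3 − 15/38·R4.
R5 ← R5 − 45/19·R4.
R5 ← R5 / (2331/338).
R1 ← R1 + 82/169·R5.
R2 ← R2 + 121/338·R5.
R3 ← R3 − 473/338·R5.
R4 ← R4 − 161/676·R5.
Reading off the reduced rows gives m = -1, n = -3, p = 5, q = 6, r = 2.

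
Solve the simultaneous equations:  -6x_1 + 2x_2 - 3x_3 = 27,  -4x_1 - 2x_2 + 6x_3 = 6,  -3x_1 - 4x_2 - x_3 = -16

Row-reduce the augmented matrix:
R1 ← R1 / (-6).
R2 ← R2 + 4·R1.
R3 ← R3 + 3·R1.
R2 ← R2 / (-10/3).
R1 ← R1 + 1/3·R2.
R3 ← R3 + 5·R2.
R3 ← R3 / (-23/2).
R1 ← R1 + 3/10·R3.
R2 ← R2 + 12/5·R3.
Reading off the reduced rows gives x_1 = -3, x_2 = 6, x_3 = 1.

x_1 = -3, x_2 = 6, x_3 = 1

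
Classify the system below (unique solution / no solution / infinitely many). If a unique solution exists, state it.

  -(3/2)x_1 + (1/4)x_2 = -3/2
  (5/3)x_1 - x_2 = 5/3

From equation 2: x_2 = -5/3 + 5/3·x_1.
Substitute into equation 1 and solve: x_1 = 1.
Then x_2 = 0.

x_1 = 1, x_2 = 0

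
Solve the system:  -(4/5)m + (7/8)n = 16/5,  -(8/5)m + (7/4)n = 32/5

Row-reduce:
R1 ← R1 / (-4/5).
R2 ← R2 + 8/5·R1.
Rank is 1 with 2 unknowns, leaving n free.

infinitely many solutions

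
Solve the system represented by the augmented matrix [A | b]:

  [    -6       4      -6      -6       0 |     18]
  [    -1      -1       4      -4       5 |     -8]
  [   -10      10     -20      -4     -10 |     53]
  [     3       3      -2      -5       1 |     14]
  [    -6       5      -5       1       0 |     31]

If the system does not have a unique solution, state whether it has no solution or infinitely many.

no solution

Row-reduce:
R1 ← R1 / (-6).
R2 ← R2 + 1·R1.
R3 ← R3 + 10·R1.
R4 ← R4 − 3·R1.
R5 ← R5 + 6·R1.
R2 ← R2 / (-5/3).
R1 ← R1 + 2/3·R2.
R3 ← R3 − 10/3·R2.
R4 ← R4 − 5·R2.
R5 ← R5 − 1·R2.
Swap R3 and R4.
R3 ← R3 / (10).
R1 ← R1 + 1·R3.
R2 ← R2 + 3·R3.
R5 ← R5 − 4·R3.
Swap R4 and R5.
R4 ← R4 / (12).
R1 ← R1 − 1/2·R4.
R2 ← R2 + 33/10·R4.
R3 ← R3 + 17/10·R4.
Row 5 reduces to 0 = 1, a contradiction. The system is inconsistent.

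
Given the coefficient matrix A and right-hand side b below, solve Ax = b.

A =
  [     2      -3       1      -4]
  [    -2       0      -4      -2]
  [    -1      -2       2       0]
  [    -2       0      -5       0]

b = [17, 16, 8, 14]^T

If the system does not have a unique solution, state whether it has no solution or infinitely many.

x_1 = -2, x_2 = -5, x_3 = -2, x_4 = -2

Row-reduce the augmented matrix:
R1 ← R1 / (2).
R2 ← R2 + 2·R1.
R3 ← R3 + 1·R1.
R4 ← R4 + 2·R1.
R2 ← R2 / (-3).
R1 ← R1 + 3/2·R2.
R3 ← R3 + 7/2·R2.
R4 ← R4 + 3·R2.
R3 ← R3 / (6).
R1 ← R1 − 2·R3.
R2 ← R2 − 1·R3.
R4 ← R4 + 1·R3.
R4 ← R4 / (17/6).
R1 ← R1 + 2/3·R4.
R2 ← R2 − 7/6·R4.
R3 ← R3 − 5/6·R4.
Reading off the reduced rows gives x_1 = -2, x_2 = -5, x_3 = -2, x_4 = -2.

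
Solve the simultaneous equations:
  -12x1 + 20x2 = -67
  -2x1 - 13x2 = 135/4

x1 = 1, x2 = -11/4

Row-reduce the augmented matrix:
R1 ← R1 / (-12).
R2 ← R2 + 2·R1.
R2 ← R2 / (-49/3).
R1 ← R1 + 5/3·R2.
Reading off the reduced rows gives x1 = 1, x2 = -11/4.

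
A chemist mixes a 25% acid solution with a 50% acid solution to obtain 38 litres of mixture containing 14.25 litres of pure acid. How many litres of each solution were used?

litres of solution A: 19, litres of solution B: 19

Let a = litres of solution A, b = litres of solution B.
  a + b = 38
  (1/4)a + (1/2)b = 57/4
Row-reduce the augmented matrix:
R2 ← R2 − 1/4·R1.
R2 ← R2 / (1/4).
R1 ← R1 − 1·R2.
Reading off the reduced rows gives a = 19, b = 19.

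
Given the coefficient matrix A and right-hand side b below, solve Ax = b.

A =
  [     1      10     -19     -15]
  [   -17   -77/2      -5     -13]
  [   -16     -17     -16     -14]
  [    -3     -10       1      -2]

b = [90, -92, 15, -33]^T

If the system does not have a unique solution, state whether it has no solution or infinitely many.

no solution

Row-reduce:
R2 ← R2 + 17·R1.
R3 ← R3 + 16·R1.
R4 ← R4 + 3·R1.
R2 ← R2 / (263/2).
R1 ← R1 − 10·R2.
R3 ← R3 − 143·R2.
R4 ← R4 − 20·R2.
R3 ← R3 / (9648/263).
R1 ← R1 − 1563/263·R3.
R2 ← R2 + 656/263·R3.
R4 ← R4 + 1608/263·R3.
Row 4 reduces to 0 = 1/6, a contradiction. The system is inconsistent.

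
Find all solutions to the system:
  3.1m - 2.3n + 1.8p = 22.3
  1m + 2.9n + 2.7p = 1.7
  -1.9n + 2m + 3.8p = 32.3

m = 0, n = -5, p = 6

Row-reduce the augmented matrix:
R1 ← R1 / (31/10).
R2 ← R2 − 1·R1.
R3 ← R3 − 2·R1.
R2 ← R2 / (1129/310).
R1 ← R1 + 23/31·R2.
R3 ← R3 + 129/310·R2.
R3 ← R3 / (6505/2258).
R1 ← R1 − 1143/1129·R3.
R2 ← R2 − 657/1129·R3.
Reading off the reduced rows gives m = 0, n = -5, p = 6.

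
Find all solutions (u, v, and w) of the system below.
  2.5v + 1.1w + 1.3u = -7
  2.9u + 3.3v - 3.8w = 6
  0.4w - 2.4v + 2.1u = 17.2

u = 4, v = -4, w = -2

Row-reduce the augmented matrix:
R1 ← R1 / (13/10).
R2 ← R2 − 29/10·R1.
R3 ← R3 − 21/10·R1.
R2 ← R2 / (-148/65).
R1 ← R1 − 25/13·R2.
R3 ← R3 + 837/130·R2.
R3 ← R3 / (48269/2960).
R1 ← R1 + 1313/296·R3.
R2 ← R2 − 813/296·R3.
Reading off the reduced rows gives u = 4, v = -4, w = -2.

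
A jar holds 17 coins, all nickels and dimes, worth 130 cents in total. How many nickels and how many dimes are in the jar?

Let n = nickels, d = dimes.
  n + d = 17
  5n + 10d = 130
From equation 1: n = 17 − d.
Substitute into equation 2 and solve: d = 9.
Then n = 8.

nickels: 8, dimes: 9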